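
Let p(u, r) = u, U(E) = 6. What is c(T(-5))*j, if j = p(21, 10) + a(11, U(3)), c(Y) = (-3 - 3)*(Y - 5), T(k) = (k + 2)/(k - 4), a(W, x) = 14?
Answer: 980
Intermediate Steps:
T(k) = (2 + k)/(-4 + k)
c(Y) = 30 - 6*Y (c(Y) = -6*(-5 + Y) = 30 - 6*Y)
j = 35 (j = 21 + 14 = 35)
c(T(-5))*j = (30 - 6*(2 - 5)/(-4 - 5))*35 = (30 - 6*(-3)/(-9))*35 = (30 - (-2)*(-3)/3)*35 = (30 - 6*⅓)*35 = (30 - 2)*35 = 28*35 = 980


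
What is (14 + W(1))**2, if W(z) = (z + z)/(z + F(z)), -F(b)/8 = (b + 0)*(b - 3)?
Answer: 57600/289 ≈ 199.31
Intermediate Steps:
F(b) = -8*b*(-3 + b) (F(b) = -8*(b + 0)*(b - 3) = -8*b*(-3 + b))
W(z) = 2*z/(z + 8*z*(3 - z)) (W(z) = (z + z)/(z + 8*z*(3 - z)) = (2*z)/(z + 8*z*(3 - z)) = 2*z/(z + 8*z*(3 - z)))
(14 + W(1))**2 = (14 - 2/(-25 + 8*1))**2 = (14 - 2/(-25 + 8))**2 = (14 - 2/(-17))**2 = (14 - 2*(-1/17))**2 = (14 + 2/17)**2 = (240/17)**2 = 57600/289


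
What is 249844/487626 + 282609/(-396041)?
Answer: -19429514315/96559944333 ≈ -0.20122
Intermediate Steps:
249844/487626 + 282609/(-396041) = 249844*(1/487626) + 282609*(-1/396041) = 124922/243813 - 282609/396041 = -19429514315/96559944333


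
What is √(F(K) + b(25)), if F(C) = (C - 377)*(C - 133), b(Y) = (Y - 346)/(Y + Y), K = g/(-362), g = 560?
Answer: √166838417538/1810 ≈ 225.67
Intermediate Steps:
K = -280/181 (K = 560/(-362) = 560*(-1/362) = -280/181 ≈ -1.5470)
b(Y) = (-346 + Y)/(2*Y) (b(Y) = (-346 + Y)/((2*Y)) = (-346 + Y)*(1/(2*Y)) = (-346 + Y)/(2*Y))
F(C) = (-377 + C)*(-133 + C)
√(F(K) + b(25)) = √((50141 + (-280/181)² - 510*(-280/181)) + (½)*(-346 + 25)/25) = √((50141 + 78400/32761 + 142800/181) + (½)*(1/25)*(-321)) = √(1668594501/32761 - 321/50) = √(83419208769/1638050) = √166838417538/1810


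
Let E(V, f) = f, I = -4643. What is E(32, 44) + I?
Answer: -4599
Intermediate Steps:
E(32, 44) + I = 44 - 4643 = -4599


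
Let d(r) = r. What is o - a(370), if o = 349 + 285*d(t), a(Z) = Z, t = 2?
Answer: 549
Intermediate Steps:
o = 919 (o = 349 + 285*2 = 349 + 570 = 919)
o - a(370) = 919 - 1*370 = 919 - 370 = 549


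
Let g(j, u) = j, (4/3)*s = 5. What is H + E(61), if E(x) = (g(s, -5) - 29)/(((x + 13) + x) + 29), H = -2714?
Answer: -1780485/656 ≈ -2714.2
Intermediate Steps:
s = 15/4 (s = (¾)*5 = 15/4 ≈ 3.7500)
E(x) = -101/(4*(42 + 2*x)) (E(x) = (15/4 - 29)/(((x + 13) + x) + 29) = -101/(4*(((13 + x) + x) + 29)) = -101/(4*((13 + 2*x) + 29)) = -101/(4*(42 + 2*x)))
H + E(61) = -2714 - 101/(168 + 8*61) = -2714 - 101/(168 + 488) = -2714 - 101/656 = -1780485/656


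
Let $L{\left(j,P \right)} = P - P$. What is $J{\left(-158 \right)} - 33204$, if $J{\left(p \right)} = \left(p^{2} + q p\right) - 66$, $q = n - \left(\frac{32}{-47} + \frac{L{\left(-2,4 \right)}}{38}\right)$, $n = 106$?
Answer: $- \frac{1182594}{47} \approx -25162.0$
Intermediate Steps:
$L{\left(j,P \right)} = 0$
$q = \frac{5014}{47}$ ($q = 106 - \left(\frac{32}{-47} + \frac{0}{38}\right) = 106 - \left(32 \left(- \frac{1}{47}\right) + 0 \cdot \frac{1}{38}\right) = 106 - \left(- \frac{32}{47} + 0\right) = 106 - - \frac{32}{47} = 106 + \frac{32}{47} = \frac{5014}{47} \approx 106.68$)
$J{\left(p \right)} = -66 + p^{2} + \frac{5014 p}{47}$ ($J{\left(p \right)} = \left(p^{2} + \frac{5014 p}{47}\right) - 66 = -66 + p^{2} + \frac{5014 p}{47}$)
$J{\left(-158 \right)} - 33204 = \left(-66 + \left(-158\right)^{2} + \frac{5014}{47} \left(-158\right)\right) - 33204 = \left(-66 + 24964 - \frac{792212}{47}\right) - 33204 = \frac{377994}{47} - 33204 = - \frac{1182594}{47}$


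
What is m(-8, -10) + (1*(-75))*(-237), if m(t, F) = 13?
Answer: 17788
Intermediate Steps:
m(-8, -10) + (1*(-75))*(-237) = 13 + (1*(-75))*(-237) = 13 - 75*(-237) = 13 + 17775 = 17788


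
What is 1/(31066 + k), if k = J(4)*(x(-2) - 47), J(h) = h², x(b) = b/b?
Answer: 1/30330 ≈ 3.2971e-5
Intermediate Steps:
x(b) = 1
k = -736 (k = 4²*(1 - 47) = 16*(-46) = -736)
1/(31066 + k) = 1/(31066 - 736) = 1/30330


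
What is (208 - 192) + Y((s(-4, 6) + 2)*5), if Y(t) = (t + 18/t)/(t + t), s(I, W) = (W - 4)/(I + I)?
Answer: 40713/2450 ≈ 16.618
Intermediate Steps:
s(I, W) = (-4 + W)/(2*I) (s(I, W) = (-4 + W)/((2*I)) = (-4 + W)*(1/(2*I)) = (-4 + W)/(2*I))
Y(t) = (t + 18/t)/(2*t) (Y(t) = (t + 18/t)/((2*t)) = (t + 18/t)*(1/(2*t)) = (t + 18/t)/(2*t))
(208 - 192) + Y((s(-4, 6) + 2)*5) = (208 - 192) + (½ + 9/(((½)*(-4 + 6)/(-4) + 2)*5)²) = 16 + (½ + 9/(((½)*(-¼)*2 + 2)*5)²) = 16 + (½ + 9/((-¼ + 2)*5)²) = 16 + (½ + 9/((7/4)*5)²) = 16 + (½ + 9/(35/4)²) = 16 + (½ + 9*(16/1225)) = 16 + (½ + 144/1225) = 16 + 1513/2450 = 40713/2450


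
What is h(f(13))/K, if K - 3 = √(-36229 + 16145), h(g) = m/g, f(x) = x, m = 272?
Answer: 816/261209 - 544*I*√5021/261209 ≈ 0.0031239 - 0.14757*I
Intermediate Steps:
h(g) = 272/g
K = 3 + 2*I*√5021 (K = 3 + √(-36229 + 16145) = 3 + √(-20084) = 3 + 2*I*√5021 ≈ 3.0 + 141.72*I)
h(f(13))/K = (272/13)/(3 + 2*I*√5021) = (272*(1/13))/(3 + 2*I*√5021) = 272/(13*(3 + 2*I*√5021))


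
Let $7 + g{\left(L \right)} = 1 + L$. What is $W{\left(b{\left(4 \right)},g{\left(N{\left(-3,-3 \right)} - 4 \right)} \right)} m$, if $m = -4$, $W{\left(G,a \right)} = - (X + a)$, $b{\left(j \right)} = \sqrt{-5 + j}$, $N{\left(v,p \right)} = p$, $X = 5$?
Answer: $-32$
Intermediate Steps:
$g{\left(L \right)} = -6 + L$ ($g{\left(L \right)} = -7 + \left(1 + L\right) = -6 + L$)
$W{\left(G,a \right)} = -5 - a$ ($W{\left(G,a \right)} = - (5 + a) = -5 - a$)
$W{\left(b{\left(4 \right)},g{\left(N{\left(-3,-3 \right)} - 4 \right)} \right)} m = \left(-5 - \left(-6 - 7\right)\right) \left(-4\right) = \left(-5 - -13\right) \left(-4\right) = \left(-5 + 13\right) \left(-4\right) = 8 \left(-4\right) = -32$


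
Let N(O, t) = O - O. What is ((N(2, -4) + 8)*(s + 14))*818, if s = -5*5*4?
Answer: -562784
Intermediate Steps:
N(O, t) = 0
s = -100 (s = -25*4 = -100)
((N(2, -4) + 8)*(s + 14))*818 = ((0 + 8)*(-100 + 14))*818 = (8*(-86))*818 = -688*818 = -562784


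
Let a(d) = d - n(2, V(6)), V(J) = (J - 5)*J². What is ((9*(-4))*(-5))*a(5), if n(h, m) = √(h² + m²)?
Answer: 900 - 1800*√13 ≈ -5590.0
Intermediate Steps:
V(J) = J²*(-5 + J) (V(J) = (-5 + J)*J² = J²*(-5 + J))
a(d) = d - 10*√13 (a(d) = d - √(2² + (6²*(-5 + 6))²) = d - √(4 + (36*1)²) = d - √(4 + 36²) = d - √(4 + 1296) = d - √1300 = d - 10*√13)
((9*(-4))*(-5))*a(5) = ((9*(-4))*(-5))*(5 - 10*√13) = (-36*(-5))*(5 - 10*√13) = 180*(5 - 10*√13) = 900 - 1800*√13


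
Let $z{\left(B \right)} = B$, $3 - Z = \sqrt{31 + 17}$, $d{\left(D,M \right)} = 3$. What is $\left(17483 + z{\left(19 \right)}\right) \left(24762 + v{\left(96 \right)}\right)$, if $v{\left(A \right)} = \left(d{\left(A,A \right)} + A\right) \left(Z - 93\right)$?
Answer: $277441704 - 6930792 \sqrt{3} \approx 2.6544 \cdot 10^{8}$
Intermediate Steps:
$Z = 3 - 4 \sqrt{3}$ ($Z = 3 - \sqrt{31 + 17} = 3 - \sqrt{48} = 3 - 4 \sqrt{3} \approx -3.9282$)
$v{\left(A \right)} = \left(-90 - 4 \sqrt{3}\right) \left(3 + A\right)$ ($v{\left(A \right)} = \left(3 + A\right) \left(\left(3 - 4 \sqrt{3}\right) - 93\right) = \left(3 + A\right) \left(-90 - 4 \sqrt{3}\right) = \left(-90 - 4 \sqrt{3}\right) \left(3 + A\right)$)
$\left(17483 + z{\left(19 \right)}\right) \left(24762 + v{\left(96 \right)}\right) = \left(17483 + 19\right) \left(24762 - \left(9198 - 96 \left(3 - 4 \sqrt{3}\right) + 12 \sqrt{3}\right)\right) = 17502 \left(24762 - \left(8910 + 396 \sqrt{3}\right)\right) = 17502 \left(15852 - 396 \sqrt{3}\right) = 277441704 - 6930792 \sqrt{3}$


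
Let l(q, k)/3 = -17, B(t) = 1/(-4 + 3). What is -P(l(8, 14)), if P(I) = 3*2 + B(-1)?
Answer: -5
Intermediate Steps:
B(t) = -1 (B(t) = 1/(-1) = -1)
l(q, k) = -51 (l(q, k) = 3*(-17) = -51)
P(I) = 5 (P(I) = 3*2 - 1 = 6 - 1 = 5)
-P(l(8, 14)) = -1*5 = -5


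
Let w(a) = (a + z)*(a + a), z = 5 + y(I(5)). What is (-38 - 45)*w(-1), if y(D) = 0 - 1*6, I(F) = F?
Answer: -332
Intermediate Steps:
y(D) = -6 (y(D) = 0 - 6 = -6)
z = -1 (z = 5 - 6 = -1)
w(a) = 2*a*(-1 + a) (w(a) = (a - 1)*(a + a) = (-1 + a)*(2*a) = 2*a*(-1 + a))
(-38 - 45)*w(-1) = (-38 - 45)*(2*(-1)*(-1 - 1)) = -166*(-1)*(-2) = -83*4 = -332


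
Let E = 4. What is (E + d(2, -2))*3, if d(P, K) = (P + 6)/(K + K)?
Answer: 6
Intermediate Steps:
d(P, K) = (6 + P)/(2*K) (d(P, K) = (6 + P)/((2*K)) = (6 + P)*(1/(2*K)) = (6 + P)/(2*K))
(E + d(2, -2))*3 = (4 + (1/2)*(6 + 2)/(-2))*3 = (4 + (1/2)*(-1/2)*8)*3 = (4 - 2)*3 = 2*3 = 6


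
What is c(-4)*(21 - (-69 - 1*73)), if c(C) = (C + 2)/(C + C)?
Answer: 163/4 ≈ 40.750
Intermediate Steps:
c(C) = (2 + C)/(2*C) (c(C) = (2 + C)/((2*C)) = (2 + C)*(1/(2*C)) = (2 + C)/(2*C))
c(-4)*(21 - (-69 - 1*73)) = ((½)*(2 - 4)/(-4))*(21 - (-69 - 1*73)) = ((½)*(-¼)*(-2))*(21 - (-69 - 73)) = (21 - 1*(-142))/4 = (21 + 142)/4 = (¼)*163 = 163/4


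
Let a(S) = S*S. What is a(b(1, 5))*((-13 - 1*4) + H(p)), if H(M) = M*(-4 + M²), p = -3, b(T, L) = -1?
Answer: -32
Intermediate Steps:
a(S) = S²
a(b(1, 5))*((-13 - 1*4) + H(p)) = (-1)²*((-13 - 1*4) - 3*(-4 + (-3)²)) = 1*((-13 - 4) - 3*(-4 + 9)) = 1*(-17 - 3*5) = 1*(-17 - 15) = 1*(-32) = -32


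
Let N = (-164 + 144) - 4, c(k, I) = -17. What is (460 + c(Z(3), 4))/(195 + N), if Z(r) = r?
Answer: 443/171 ≈ 2.5906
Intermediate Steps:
N = -24 (N = -20 - 4 = -24)
(460 + c(Z(3), 4))/(195 + N) = (460 - 17)/(195 - 24) = 443/171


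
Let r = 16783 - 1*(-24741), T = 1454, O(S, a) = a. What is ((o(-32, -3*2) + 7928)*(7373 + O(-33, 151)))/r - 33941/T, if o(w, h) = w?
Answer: 3034716169/2156282 ≈ 1407.4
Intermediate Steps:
r = 41524 (r = 16783 + 24741 = 41524)
((o(-32, -3*2) + 7928)*(7373 + O(-33, 151)))/r - 33941/T = ((-32 + 7928)*(7373 + 151))/41524 - 33941/1454 = (7896*7524)*(1/41524) - 33941*1/1454 = 59409504*(1/41524) - 33941/1454 = 2121768/1483 - 33941/1454 = 3034716169/2156282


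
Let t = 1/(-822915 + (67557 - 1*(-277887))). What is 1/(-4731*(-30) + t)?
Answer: 477471/67767459029 ≈ 7.0457e-6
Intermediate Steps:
t = -1/477471 (t = 1/(-822915 + (67557 + 277887)) = 1/(-822915 + 345444) = 1/(-477471) = -1/477471 ≈ -2.0944e-6)
1/(-4731*(-30) + t) = 1/(-4731*(-30) - 1/477471) = 1/(141930 - 1/477471) = 1/(67767459029/477471) = 477471/67767459029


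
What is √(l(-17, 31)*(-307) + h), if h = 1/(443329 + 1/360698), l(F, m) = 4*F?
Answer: √6590251980955302464848298/17767542627 ≈ 144.49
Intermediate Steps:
h = 360698/159907883643 (h = 1/(443329 + 1/360698) = 1/(159907883643/360698) = 360698/159907883643 ≈ 2.2557e-6)
√(l(-17, 31)*(-307) + h) = √((4*(-17))*(-307) + 360698/159907883643) = √(-68*(-307) + 360698/159907883643) = √(20876 + 360698/159907883643) = √(3338236979291966/159907883643) = √6590251980955302464848298/17767542627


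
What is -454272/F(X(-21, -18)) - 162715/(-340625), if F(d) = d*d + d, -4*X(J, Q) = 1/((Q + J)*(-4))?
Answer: 1721446873936327/6063125 ≈ 2.8392e+8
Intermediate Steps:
X(J, Q) = -1/(4*(-4*J - 4*Q)) (X(J, Q) = -(-1/(4*(Q + J)))/4 = -(-1/(4*(J + Q)))/4 = -1/(4*(-4*J - 4*Q)))
F(d) = d + d**2 (F(d) = d**2 + d = d + d**2)
-454272/F(X(-21, -18)) - 162715/(-340625) = -454272*(-624/(1 + 1/(16*(-21 - 18)))) - 162715/(-340625) = -454272*(-624/(1 + (1/16)/(-39))) - 162715*(-1/340625) = -454272*(-624/(1 + (1/16)*(-1/39))) + 32543/68125 = -454272*(-624/(1 - 1/624)) + 32543/68125 = -454272/((-1/624*623/624)) + 32543/68125 = -454272/(-623/389376) + 32543/68125 = -454272*(-389376/623) + 32543/68125 = 25268944896/89 + 32543/68125 = 1721446873936327/6063125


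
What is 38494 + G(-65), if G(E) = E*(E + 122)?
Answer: 34789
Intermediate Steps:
G(E) = E*(122 + E)
38494 + G(-65) = 38494 - 65*(122 - 65) = 38494 - 65*57 = 38494 - 3705 = 34789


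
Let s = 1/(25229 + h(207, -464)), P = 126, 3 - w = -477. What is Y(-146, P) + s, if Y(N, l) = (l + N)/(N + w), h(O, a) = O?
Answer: -254193/4247812 ≈ -0.059841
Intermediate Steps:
w = 480 (w = 3 - 1*(-477) = 3 + 477 = 480)
Y(N, l) = (N + l)/(480 + N) (Y(N, l) = (l + N)/(N + 480) = (N + l)/(480 + N))
s = 1/25436 (s = 1/(25229 + 207) = 1/25436 ≈ 3.9314e-5)
Y(-146, P) + s = (-146 + 126)/(480 - 146) + 1/25436 = -20/334 + 1/25436 = (1/334)*(-20) + 1/25436 = -10/167 + 1/25436 = -254193/4247812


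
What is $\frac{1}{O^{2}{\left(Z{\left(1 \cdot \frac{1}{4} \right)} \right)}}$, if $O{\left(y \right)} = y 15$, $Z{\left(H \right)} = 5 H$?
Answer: $\frac{16}{5625} \approx 0.0028444$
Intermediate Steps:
$O{\left(y \right)} = 15 y$
$\frac{1}{O^{2}{\left(Z{\left(1 \cdot \frac{1}{4} \right)} \right)}} = \frac{1}{\left(15 \cdot 5 \cdot 1 \cdot \frac{1}{4}\right)^{2}} = \frac{1}{\left(15 \cdot 5 \cdot \frac{1}{4}\right)^{2}} = \frac{1}{\left(15 \cdot \frac{5}{4}\right)^{2}} = \frac{1}{\left(\frac{75}{4}\right)^{2}} = \frac{1}{\frac{5625}{16}} = \frac{16}{5625}$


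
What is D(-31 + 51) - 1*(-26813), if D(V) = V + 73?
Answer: 26906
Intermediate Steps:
D(V) = 73 + V
D(-31 + 51) - 1*(-26813) = (73 + (-31 + 51)) - 1*(-26813) = (73 + 20) + 26813 = 93 + 26813 = 26906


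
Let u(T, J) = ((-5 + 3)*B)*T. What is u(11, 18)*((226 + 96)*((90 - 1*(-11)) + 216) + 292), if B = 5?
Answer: -11260260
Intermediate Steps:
u(T, J) = -10*T (u(T, J) = ((-5 + 3)*5)*T = (-2*5)*T = -10*T)
u(11, 18)*((226 + 96)*((90 - 1*(-11)) + 216) + 292) = (-10*11)*((226 + 96)*((90 - 1*(-11)) + 216) + 292) = -110*(322*((90 + 11) + 216) + 292) = -110*(322*(101 + 216) + 292) = -110*(322*317 + 292) = -110*(102074 + 292) = -110*102366 = -11260260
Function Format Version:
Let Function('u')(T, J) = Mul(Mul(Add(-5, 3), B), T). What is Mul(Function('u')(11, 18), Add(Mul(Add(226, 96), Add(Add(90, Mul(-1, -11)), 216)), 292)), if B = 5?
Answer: -11260260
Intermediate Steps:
Function('u')(T, J) = Mul(-10, T) (Function('u')(T, J) = Mul(Mul(Add(-5, 3), 5), T) = Mul(Mul(-2, 5), T) = Mul(-10, T))
Mul(Function('u')(11, 18), Add(Mul(Add(226, 96), Add(Add(90, Mul(-1, -11)), 216)), 292)) = Mul(Mul(-10, 11), Add(Mul(Add(226, 96), Add(Add(90, Mul(-1, -11)), 216)), 292)) = Mul(-110, Add(Mul(322, Add(Add(90, 11), 216)), 292)) = Mul(-110, Add(Mul(322, Add(101, 216)), 292)) = Mul(-110, Add(Mul(322, 317), 292)) = Mul(-110, Add(102074, 292)) = Mul(-110, 102366) = -11260260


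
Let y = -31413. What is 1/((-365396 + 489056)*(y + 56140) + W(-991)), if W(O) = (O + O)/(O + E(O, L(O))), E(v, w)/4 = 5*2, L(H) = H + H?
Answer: 951/2907911521802 ≈ 3.2704e-10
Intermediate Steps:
L(H) = 2*H
E(v, w) = 40 (E(v, w) = 4*(5*2) = 4*10 = 40)
W(O) = 2*O/(40 + O) (W(O) = (O + O)/(O + 40) = (2*O)/(40 + O) = 2*O/(40 + O))
1/((-365396 + 489056)*(y + 56140) + W(-991)) = 1/((-365396 + 489056)*(-31413 + 56140) + 2*(-991)/(40 - 991)) = 1/(123660*24727 + 2*(-991)/(-951)) = 1/(3057740820 + 2*(-991)*(-1/951)) = 1/(3057740820 + 1982/951) = 1/(2907911521802/951) = 951/2907911521802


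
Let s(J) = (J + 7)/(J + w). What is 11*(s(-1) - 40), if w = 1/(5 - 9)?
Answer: -2464/5 ≈ -492.80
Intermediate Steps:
w = -¼ (w = 1/(-4) = -¼ ≈ -0.25000)
s(J) = (7 + J)/(-¼ + J) (s(J) = (J + 7)/(J - ¼) = (7 + J)/(-¼ + J))
11*(s(-1) - 40) = 11*(4*(7 - 1)/(-1 + 4*(-1)) - 40) = 11*(4*6/(-1 - 4) - 40) = 11*(4*6/(-5) - 40) = 11*(4*(-⅕)*6 - 40) = 11*(-24/5 - 40) = 11*(-224/5) = -2464/5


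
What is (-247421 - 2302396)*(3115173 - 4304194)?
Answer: 3031785959157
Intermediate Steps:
(-247421 - 2302396)*(3115173 - 4304194) = -2549817*(-1189021) = 3031785959157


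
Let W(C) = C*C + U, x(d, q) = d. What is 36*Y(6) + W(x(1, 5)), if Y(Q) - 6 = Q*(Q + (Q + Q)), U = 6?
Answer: 4111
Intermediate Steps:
W(C) = 6 + C² (W(C) = C*C + 6 = C² + 6 = 6 + C²)
Y(Q) = 6 + 3*Q² (Y(Q) = 6 + Q*(Q + (Q + Q)) = 6 + Q*(Q + 2*Q) = 6 + Q*(3*Q) = 6 + 3*Q²)
36*Y(6) + W(x(1, 5)) = 36*(6 + 3*6²) + (6 + 1²) = 36*(6 + 3*36) + (6 + 1) = 36*(6 + 108) + 7 = 36*114 + 7 = 4104 + 7 = 4111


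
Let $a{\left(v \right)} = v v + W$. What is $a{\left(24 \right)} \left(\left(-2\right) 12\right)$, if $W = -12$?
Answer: $-13536$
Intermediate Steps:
$a{\left(v \right)} = -12 + v^{2}$ ($a{\left(v \right)} = v v - 12 = v^{2} - 12 = -12 + v^{2}$)
$a{\left(24 \right)} \left(\left(-2\right) 12\right) = \left(-12 + 24^{2}\right) \left(\left(-2\right) 12\right) = \left(-12 + 576\right) \left(-24\right) = 564 \left(-24\right) = -13536$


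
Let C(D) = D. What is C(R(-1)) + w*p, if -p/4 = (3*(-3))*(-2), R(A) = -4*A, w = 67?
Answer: -4820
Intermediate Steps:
p = -72 (p = -4*3*(-3)*(-2) = -(-36)*(-2) = -4*18 = -72)
C(R(-1)) + w*p = -4*(-1) + 67*(-72) = 4 - 4824 = -4820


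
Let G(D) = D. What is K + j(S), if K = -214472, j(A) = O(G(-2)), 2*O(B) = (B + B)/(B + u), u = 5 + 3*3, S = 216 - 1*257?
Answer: -1286833/6 ≈ -2.1447e+5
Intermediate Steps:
S = -41 (S = 216 - 257 = -41)
u = 14 (u = 5 + 9 = 14)
O(B) = B/(14 + B) (O(B) = ((B + B)/(B + 14))/2 = ((2*B)/(14 + B))/2 = (2*B/(14 + B))/2 = B/(14 + B))
j(A) = -⅙ (j(A) = -2/(14 - 2) = -2/12 = -2*1/12 = -⅙)
K + j(S) = -214472 - ⅙ = -1286833/6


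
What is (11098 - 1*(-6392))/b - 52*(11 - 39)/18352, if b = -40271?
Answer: -1490579/4199167 ≈ -0.35497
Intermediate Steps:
(11098 - 1*(-6392))/b - 52*(11 - 39)/18352 = (11098 - 1*(-6392))/(-40271) - 52*(11 - 39)/18352 = (11098 + 6392)*(-1/40271) - 52*(-28)*(1/18352) = 17490*(-1/40271) + 1456*(1/18352) = -1590/3661 + 91/1147 = -1490579/4199167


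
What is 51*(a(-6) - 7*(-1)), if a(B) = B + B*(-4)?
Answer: 1275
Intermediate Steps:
a(B) = -3*B (a(B) = B - 4*B = -3*B)
51*(a(-6) - 7*(-1)) = 51*(-3*(-6) - 7*(-1)) = 51*(18 + 7) = 51*25 = 1275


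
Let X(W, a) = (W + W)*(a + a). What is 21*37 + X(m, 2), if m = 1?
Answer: 785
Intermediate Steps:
X(W, a) = 4*W*a (X(W, a) = (2*W)*(2*a) = 4*W*a)
21*37 + X(m, 2) = 21*37 + 4*1*2 = 777 + 8 = 785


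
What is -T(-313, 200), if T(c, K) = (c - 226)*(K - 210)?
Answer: -5390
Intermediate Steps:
T(c, K) = (-226 + c)*(-210 + K)
-T(-313, 200) = -(47460 - 226*200 - 210*(-313) + 200*(-313)) = -(47460 - 45200 + 65730 - 62600) = -1*5390 = -5390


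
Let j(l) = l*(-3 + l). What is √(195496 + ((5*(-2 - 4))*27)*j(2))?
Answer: 2*√49279 ≈ 443.98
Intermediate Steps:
√(195496 + ((5*(-2 - 4))*27)*j(2)) = √(195496 + ((5*(-2 - 4))*27)*(2*(-3 + 2))) = √(195496 + ((5*(-6))*27)*(2*(-1))) = √(195496 - 30*27*(-2)) = √(195496 - 810*(-2)) = √(195496 + 1620) = √197116 = 2*√49279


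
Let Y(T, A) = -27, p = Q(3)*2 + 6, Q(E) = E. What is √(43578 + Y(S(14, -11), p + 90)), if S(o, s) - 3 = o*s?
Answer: 3*√4839 ≈ 208.69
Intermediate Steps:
p = 12 (p = 3*2 + 6 = 6 + 6 = 12)
S(o, s) = 3 + o*s
√(43578 + Y(S(14, -11), p + 90)) = √(43578 - 27) = √43551 = 3*√4839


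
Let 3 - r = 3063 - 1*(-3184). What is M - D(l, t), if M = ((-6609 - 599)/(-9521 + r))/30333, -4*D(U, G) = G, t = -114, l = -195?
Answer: -27257371049/956399490 ≈ -28.500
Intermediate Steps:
r = -6244 (r = 3 - (3063 - 1*(-3184)) = 3 - (3063 + 3184) = 3 - 1*6247 = 3 - 6247 = -6244)
D(U, G) = -G/4
M = 7208/478199745 (M = ((-6609 - 599)/(-9521 - 6244))/30333 = -7208/(-15765)*(1/30333) = -7208*(-1/15765)*(1/30333) = (7208/15765)*(1/30333) = 7208/478199745 ≈ 1.5073e-5)
M - D(l, t) = 7208/478199745 - (-1)*(-114)/4 = 7208/478199745 - 1*57/2 = 7208/478199745 - 57/2 = -27257371049/956399490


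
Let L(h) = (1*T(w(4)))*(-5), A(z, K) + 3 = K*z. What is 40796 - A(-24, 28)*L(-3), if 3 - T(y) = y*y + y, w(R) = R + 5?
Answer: 334421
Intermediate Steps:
w(R) = 5 + R
A(z, K) = -3 + K*z
T(y) = 3 - y - y**2 (T(y) = 3 - (y*y + y) = 3 - (y**2 + y) = 3 - (y + y**2) = 3 + (-y - y**2) = 3 - y - y**2)
L(h) = 435 (L(h) = (1*(3 - (5 + 4) - (5 + 4)**2))*(-5) = (1*(3 - 1*9 - 1*9**2))*(-5) = (1*(3 - 9 - 1*81))*(-5) = (1*(3 - 9 - 81))*(-5) = (1*(-87))*(-5) = -87*(-5) = 435)
40796 - A(-24, 28)*L(-3) = 40796 - (-3 + 28*(-24))*435 = 40796 - (-3 - 672)*435 = 40796 - (-675)*435 = 40796 - 1*(-293625) = 40796 + 293625 = 334421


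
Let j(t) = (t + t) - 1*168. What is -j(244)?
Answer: -320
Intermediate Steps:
j(t) = -168 + 2*t (j(t) = 2*t - 168 = -168 + 2*t)
-j(244) = -(-168 + 2*244) = -(-168 + 488) = -1*320 = -320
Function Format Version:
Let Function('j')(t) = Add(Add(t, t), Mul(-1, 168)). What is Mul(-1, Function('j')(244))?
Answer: -320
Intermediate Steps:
Function('j')(t) = Add(-168, Mul(2, t)) (Function('j')(t) = Add(Mul(2, t), -168) = Add(-168, Mul(2, t)))
Mul(-1, Function('j')(244)) = Mul(-1, Add(-168, Mul(2, 244))) = Mul(-1, Add(-168, 488)) = Mul(-1, 320) = -320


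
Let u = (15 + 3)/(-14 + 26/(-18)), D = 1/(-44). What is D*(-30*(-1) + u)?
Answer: -1002/1529 ≈ -0.65533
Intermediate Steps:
D = -1/44 ≈ -0.022727
u = -162/139 (u = 18/(-14 + 26*(-1/18)) = 18/(-14 - 13/9) = 18/(-139/9) = 18*(-9/139) = -162/139 ≈ -1.1655)
D*(-30*(-1) + u) = -(-30*(-1) - 162/139)/44 = -(-10*(-3) - 162/139)/44 = -(30 - 162/139)/44 = -1/44*4008/139 = -1002/1529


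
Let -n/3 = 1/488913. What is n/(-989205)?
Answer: 1/161211728055 ≈ 6.2030e-12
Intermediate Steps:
n = -1/162971 (n = -3/488913 = -3*1/488913 = -1/162971 ≈ -6.1361e-6)
n/(-989205) = -1/162971/(-989205) = -1/162971*(-1/989205) = 1/161211728055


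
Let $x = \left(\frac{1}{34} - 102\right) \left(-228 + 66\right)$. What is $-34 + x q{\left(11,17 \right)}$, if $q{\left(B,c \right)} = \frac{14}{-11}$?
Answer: $- \frac{3937936}{187} \approx -21058.0$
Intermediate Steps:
$x = \frac{280827}{17}$ ($x = \left(\frac{1}{34} - 102\right) \left(-162\right) = \left(- \frac{3467}{34}\right) \left(-162\right) = \frac{280827}{17} \approx 16519.0$)
$q{\left(B,c \right)} = - \frac{14}{11}$ ($q{\left(B,c \right)} = 14 \left(- \frac{1}{11}\right) = - \frac{14}{11}$)
$-34 + x q{\left(11,17 \right)} = -34 + \frac{280827}{17} \left(- \frac{14}{11}\right) = -34 - \frac{3931578}{187} = - \frac{3937936}{187}$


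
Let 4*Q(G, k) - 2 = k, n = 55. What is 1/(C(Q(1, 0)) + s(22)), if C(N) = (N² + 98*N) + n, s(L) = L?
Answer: 4/505 ≈ 0.0079208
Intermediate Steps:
Q(G, k) = ½ + k/4
C(N) = 55 + N² + 98*N (C(N) = (N² + 98*N) + 55 = 55 + N² + 98*N)
1/(C(Q(1, 0)) + s(22)) = 1/((55 + (½ + (¼)*0)² + 98*(½ + (¼)*0)) + 22) = 1/((55 + (½ + 0)² + 98*(½ + 0)) + 22) = 1/((55 + (½)² + 98*(½)) + 22) = 1/((55 + ¼ + 49) + 22) = 1/(417/4 + 22) = 1/(505/4) = 4/505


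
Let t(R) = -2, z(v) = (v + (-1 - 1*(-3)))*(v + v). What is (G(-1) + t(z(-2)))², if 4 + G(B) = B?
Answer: 49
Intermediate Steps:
G(B) = -4 + B
z(v) = 2*v*(2 + v) (z(v) = (v + (-1 + 3))*(2*v) = (v + 2)*(2*v) = (2 + v)*(2*v) = 2*v*(2 + v))
(G(-1) + t(z(-2)))² = ((-4 - 1) - 2)² = (-5 - 2)² = (-7)² = 49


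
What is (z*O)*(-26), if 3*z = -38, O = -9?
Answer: -2964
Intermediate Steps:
z = -38/3 (z = (⅓)*(-38) = -38/3 ≈ -12.667)
(z*O)*(-26) = -38/3*(-9)*(-26) = 114*(-26) = -2964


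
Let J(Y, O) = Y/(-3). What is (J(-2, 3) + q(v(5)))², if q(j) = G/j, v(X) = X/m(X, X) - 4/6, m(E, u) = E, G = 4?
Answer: 1444/9 ≈ 160.44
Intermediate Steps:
v(X) = ⅓ (v(X) = X/X - 4/6 = 1 - 4*⅙ = 1 - ⅔ = ⅓)
q(j) = 4/j
J(Y, O) = -Y/3 (J(Y, O) = Y*(-⅓) = -Y/3)
(J(-2, 3) + q(v(5)))² = (-⅓*(-2) + 4/(⅓))² = (⅔ + 4*3)² = (⅔ + 12)² = (38/3)² = 1444/9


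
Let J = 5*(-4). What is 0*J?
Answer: 0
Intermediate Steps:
J = -20
0*J = 0*(-20) = 0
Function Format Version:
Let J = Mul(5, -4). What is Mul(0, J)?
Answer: 0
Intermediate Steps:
J = -20
Mul(0, J) = Mul(0, -20) = 0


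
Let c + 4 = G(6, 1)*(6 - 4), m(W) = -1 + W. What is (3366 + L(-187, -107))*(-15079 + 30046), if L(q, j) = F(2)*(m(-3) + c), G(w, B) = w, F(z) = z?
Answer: 50498658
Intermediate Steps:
c = 8 (c = -4 + 6*(6 - 4) = -4 + 6*2 = -4 + 12 = 8)
L(q, j) = 8 (L(q, j) = 2*((-1 - 3) + 8) = 2*(-4 + 8) = 2*4 = 8)
(3366 + L(-187, -107))*(-15079 + 30046) = (3366 + 8)*(-15079 + 30046) = 3374*14967 = 50498658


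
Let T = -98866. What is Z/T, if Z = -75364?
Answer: 37682/49433 ≈ 0.76228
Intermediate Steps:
Z/T = -75364/(-98866) = -75364*(-1/98866) = 37682/49433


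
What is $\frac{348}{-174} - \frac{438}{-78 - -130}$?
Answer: $- \frac{271}{26} \approx -10.423$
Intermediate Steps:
$\frac{348}{-174} - \frac{438}{-78 - -130} = 348 \left(- \frac{1}{174}\right) - \frac{438}{-78 + 130} = -2 - \frac{438}{52} = -2 - \frac{219}{26} = - \frac{271}{26}$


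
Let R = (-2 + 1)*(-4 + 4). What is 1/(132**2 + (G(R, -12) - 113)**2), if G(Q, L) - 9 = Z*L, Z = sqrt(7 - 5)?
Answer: 1783/50086672 - 39*sqrt(2)/12521668 ≈ 3.1194e-5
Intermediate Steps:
R = 0 (R = -1*0 = 0)
Z = sqrt(2) ≈ 1.4142
G(Q, L) = 9 + L*sqrt(2) (G(Q, L) = 9 + sqrt(2)*L = 9 + L*sqrt(2))
1/(132**2 + (G(R, -12) - 113)**2) = 1/(132**2 + ((9 - 12*sqrt(2)) - 113)**2) = 1/(17424 + (-104 - 12*sqrt(2))**2)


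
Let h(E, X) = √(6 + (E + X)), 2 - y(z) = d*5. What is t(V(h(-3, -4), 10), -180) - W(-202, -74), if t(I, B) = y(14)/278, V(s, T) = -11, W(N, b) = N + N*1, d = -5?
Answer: 112339/278 ≈ 404.10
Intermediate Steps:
W(N, b) = 2*N (W(N, b) = N + N = 2*N)
y(z) = 27 (y(z) = 2 - (-5)*5 = 2 - 1*(-25) = 2 + 25 = 27)
h(E, X) = √(6 + E + X)
t(I, B) = 27/278
t(V(h(-3, -4), 10), -180) - W(-202, -74) = 27/278 - 2*(-202) = 27/278 - 1*(-404) = 27/278 + 404 = 112339/278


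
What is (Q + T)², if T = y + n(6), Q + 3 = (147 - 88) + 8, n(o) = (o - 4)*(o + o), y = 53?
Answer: 19881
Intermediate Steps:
n(o) = 2*o*(-4 + o) (n(o) = (-4 + o)*(2*o) = 2*o*(-4 + o))
Q = 64 (Q = -3 + ((147 - 88) + 8) = -3 + (59 + 8) = -3 + 67 = 64)
T = 77 (T = 53 + 2*6*(-4 + 6) = 53 + 2*6*2 = 53 + 24 = 77)
(Q + T)² = (64 + 77)² = 141² = 19881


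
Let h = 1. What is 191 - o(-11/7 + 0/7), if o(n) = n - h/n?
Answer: 14779/77 ≈ 191.94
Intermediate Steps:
o(n) = n - 1/n
191 - o(-11/7 + 0/7) = 191 - ((-11/7 + 0/7) - 1/(-11/7 + 0/7)) = 191 - ((-11*1/7 + 0*(1/7)) - 1/(-11*1/7 + 0*(1/7))) = 191 - ((-11/7 + 0) - 1/(-11/7 + 0)) = 191 - (-11/7 - 1/(-11/7)) = 191 - (-11/7 - 1*(-7/11)) = 191 - (-11/7 + 7/11) = 191 - 1*(-72/77) = 191 + 72/77 = 14779/77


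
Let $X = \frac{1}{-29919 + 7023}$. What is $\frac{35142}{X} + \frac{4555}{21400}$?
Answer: $- \frac{3443736072049}{4280} \approx -8.0461 \cdot 10^{8}$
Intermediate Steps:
$X = - \frac{1}{22896}$ ($X = \frac{1}{-22896} = - \frac{1}{22896} \approx -4.3676 \cdot 10^{-5}$)
$\frac{35142}{X} + \frac{4555}{21400} = \frac{35142}{- \frac{1}{22896}} + \frac{4555}{21400} = 35142 \left(-22896\right) + 4555 \cdot \frac{1}{21400} = -804611232 + \frac{911}{4280} = - \frac{3443736072049}{4280}$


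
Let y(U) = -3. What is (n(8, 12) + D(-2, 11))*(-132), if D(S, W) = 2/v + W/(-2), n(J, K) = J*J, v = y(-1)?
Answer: -7634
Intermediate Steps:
v = -3
n(J, K) = J²
D(S, W) = -⅔ - W/2 (D(S, W) = 2/(-3) + W/(-2) = 2*(-⅓) + W*(-½) = -⅔ - W/2)
(n(8, 12) + D(-2, 11))*(-132) = (8² + (-⅔ - ½*11))*(-132) = (64 + (-⅔ - 11/2))*(-132) = (64 - 37/6)*(-132) = (347/6)*(-132) = -7634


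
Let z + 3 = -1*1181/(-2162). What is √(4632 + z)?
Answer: √21639628798/2162 ≈ 68.041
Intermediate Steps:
z = -5305/2162 (z = -3 - 1*1181/(-2162) = -3 - 1181*(-1/2162) = -3 + 1181/2162 = -5305/2162 ≈ -2.4537)
√(4632 + z) = √(4632 - 5305/2162) = √(10009079/2162) = √21639628798/2162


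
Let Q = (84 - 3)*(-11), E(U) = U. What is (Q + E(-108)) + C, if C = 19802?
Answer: 18803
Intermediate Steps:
Q = -891 (Q = 81*(-11) = -891)
(Q + E(-108)) + C = (-891 - 108) + 19802 = -999 + 19802 = 18803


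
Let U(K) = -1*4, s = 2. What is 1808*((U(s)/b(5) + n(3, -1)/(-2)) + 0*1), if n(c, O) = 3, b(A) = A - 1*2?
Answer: -15368/3 ≈ -5122.7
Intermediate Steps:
b(A) = -2 + A (b(A) = A - 2 = -2 + A)
U(K) = -4
1808*((U(s)/b(5) + n(3, -1)/(-2)) + 0*1) = 1808*((-4/(-2 + 5) + 3/(-2)) + 0*1) = 1808*((-4/3 + 3*(-1/2)) + 0) = 1808*((-4*1/3 - 3/2) + 0) = 1808*((-4/3 - 3/2) + 0) = 1808*(-17/6 + 0) = 1808*(-17/6) = -15368/3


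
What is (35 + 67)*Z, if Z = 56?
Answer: 5712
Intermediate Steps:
(35 + 67)*Z = (35 + 67)*56 = 102*56 = 5712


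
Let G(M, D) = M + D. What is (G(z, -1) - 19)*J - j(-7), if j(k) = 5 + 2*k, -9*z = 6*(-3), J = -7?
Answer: 135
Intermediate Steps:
z = 2 (z = -2*(-3)/3 = -⅑*(-18) = 2)
G(M, D) = D + M
(G(z, -1) - 19)*J - j(-7) = ((-1 + 2) - 19)*(-7) - (5 + 2*(-7)) = (1 - 19)*(-7) - (5 - 14) = -18*(-7) - 1*(-9) = 126 + 9 = 135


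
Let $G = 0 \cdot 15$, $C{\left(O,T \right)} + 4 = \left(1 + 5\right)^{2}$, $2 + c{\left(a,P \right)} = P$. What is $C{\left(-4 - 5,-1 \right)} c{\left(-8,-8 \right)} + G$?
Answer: $-320$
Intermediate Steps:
$c{\left(a,P \right)} = -2 + P$
$C{\left(O,T \right)} = 32$ ($C{\left(O,T \right)} = -4 + \left(1 + 5\right)^{2} = -4 + 6^{2} = -4 + 36 = 32$)
$G = 0$
$C{\left(-4 - 5,-1 \right)} c{\left(-8,-8 \right)} + G = 32 \left(-2 - 8\right) + 0 = 32 \left(-10\right) + 0 = -320 + 0 = -320$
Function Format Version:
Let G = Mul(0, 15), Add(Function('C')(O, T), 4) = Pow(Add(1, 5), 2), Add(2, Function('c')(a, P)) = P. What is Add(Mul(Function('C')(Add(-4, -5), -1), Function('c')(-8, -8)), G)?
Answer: -320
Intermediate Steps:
Function('c')(a, P) = Add(-2, P)
Function('C')(O, T) = 32 (Function('C')(O, T) = Add(-4, Pow(Add(1, 5), 2)) = Add(-4, Pow(6, 2)) = Add(-4, 36) = 32)
G = 0
Add(Mul(Function('C')(Add(-4, -5), -1), Function('c')(-8, -8)), G) = Add(Mul(32, Add(-2, -8)), 0) = Add(Mul(32, -10), 0) = Add(-320, 0) = -320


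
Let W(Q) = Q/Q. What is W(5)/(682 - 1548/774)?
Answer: 1/680 ≈ 0.0014706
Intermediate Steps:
W(Q) = 1
W(5)/(682 - 1548/774) = 1/(682 - 1548/774) = 1/(682 - 1548*1/774) = 1/(682 - 2) = 1/680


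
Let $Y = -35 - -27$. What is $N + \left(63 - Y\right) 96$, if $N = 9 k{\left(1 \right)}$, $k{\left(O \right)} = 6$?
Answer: $6870$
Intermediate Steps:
$Y = -8$ ($Y = -35 + 27 = -8$)
$N = 54$ ($N = 9 \cdot 6 = 54$)
$N + \left(63 - Y\right) 96 = 54 + \left(63 - -8\right) 96 = 54 + \left(63 + 8\right) 96 = 54 + 71 \cdot 96 = 54 + 6816 = 6870$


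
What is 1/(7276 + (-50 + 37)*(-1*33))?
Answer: 1/7705 ≈ 0.00012979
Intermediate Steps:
1/(7276 + (-50 + 37)*(-1*33)) = 1/(7276 - 13*(-33)) = 1/(7276 + 429) = 1/7705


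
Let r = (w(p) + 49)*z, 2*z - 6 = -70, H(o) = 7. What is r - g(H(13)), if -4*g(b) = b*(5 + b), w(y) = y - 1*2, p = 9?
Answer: -1771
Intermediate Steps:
w(y) = -2 + y (w(y) = y - 2 = -2 + y)
z = -32 (z = 3 + (1/2)*(-70) = 3 - 35 = -32)
g(b) = -b*(5 + b)/4
r = -1792 (r = ((-2 + 9) + 49)*(-32) = (7 + 49)*(-32) = 56*(-32) = -1792)
r - g(H(13)) = -1792 - (-1)*7*(5 + 7)/4 = -1792 - (-1)*7*12/4 = -1792 - 1*(-21) = -1792 + 21 = -1771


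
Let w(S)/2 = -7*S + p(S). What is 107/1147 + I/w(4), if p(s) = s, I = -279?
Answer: 108383/18352 ≈ 5.9058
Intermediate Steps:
w(S) = -12*S (w(S) = 2*(-7*S + S) = 2*(-6*S) = -12*S)
107/1147 + I/w(4) = 107/1147 - 279/((-12*4)) = 107*(1/1147) - 279/(-48) = 107/1147 - 279*(-1/48) = 107/1147 + 93/16 = 108383/18352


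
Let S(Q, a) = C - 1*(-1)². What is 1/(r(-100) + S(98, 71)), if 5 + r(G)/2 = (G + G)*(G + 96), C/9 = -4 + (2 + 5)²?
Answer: 1/1994 ≈ 0.00050150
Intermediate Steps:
C = 405 (C = 9*(-4 + (2 + 5)²) = 9*(-4 + 7²) = 9*(-4 + 49) = 9*45 = 405)
r(G) = -10 + 4*G*(96 + G) (r(G) = -10 + 2*((G + G)*(G + 96)) = -10 + 2*((2*G)*(96 + G)) = -10 + 2*(2*G*(96 + G)) = -10 + 4*G*(96 + G))
S(Q, a) = 404 (S(Q, a) = 405 - 1*(-1)² = 405 - 1*1 = 405 - 1 = 404)
1/(r(-100) + S(98, 71)) = 1/((-10 + 4*(-100)² + 384*(-100)) + 404) = 1/((-10 + 4*10000 - 38400) + 404) = 1/((-10 + 40000 - 38400) + 404) = 1/(1590 + 404) = 1/1994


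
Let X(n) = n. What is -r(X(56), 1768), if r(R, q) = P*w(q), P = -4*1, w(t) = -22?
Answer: -88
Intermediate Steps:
P = -4
r(R, q) = 88 (r(R, q) = -4*(-22) = 88)
-r(X(56), 1768) = -1*88 = -88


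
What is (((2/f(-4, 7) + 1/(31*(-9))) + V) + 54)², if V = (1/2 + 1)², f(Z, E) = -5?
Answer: 97108894129/31136400 ≈ 3118.8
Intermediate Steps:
V = 9/4 (V = (½ + 1)² = (3/2)² = 9/4 ≈ 2.2500)
(((2/f(-4, 7) + 1/(31*(-9))) + V) + 54)² = (((2/(-5) + 1/(31*(-9))) + 9/4) + 54)² = (((2*(-⅕) + (1/31)*(-⅑)) + 9/4) + 54)² = (((-⅖ - 1/279) + 9/4) + 54)² = ((-563/1395 + 9/4) + 54)² = (10303/5580 + 54)² = (311623/5580)² = 97108894129/31136400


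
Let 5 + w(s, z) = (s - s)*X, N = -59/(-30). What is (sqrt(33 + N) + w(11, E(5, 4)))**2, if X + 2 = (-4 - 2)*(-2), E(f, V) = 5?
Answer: (150 - sqrt(31470))**2/900 ≈ 0.83405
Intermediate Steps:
X = 10 (X = -2 + (-4 - 2)*(-2) = -2 - 6*(-2) = -2 + 12 = 10)
N = 59/30 (N = -59*(-1/30) = 59/30 ≈ 1.9667)
w(s, z) = -5 (w(s, z) = -5 + (s - s)*10 = -5 + 0*10 = -5 + 0 = -5)
(sqrt(33 + N) + w(11, E(5, 4)))**2 = (sqrt(33 + 59/30) - 5)**2 = (sqrt(1049/30) - 5)**2 = (sqrt(31470)/30 - 5)**2 = (-5 + sqrt(31470)/30)**2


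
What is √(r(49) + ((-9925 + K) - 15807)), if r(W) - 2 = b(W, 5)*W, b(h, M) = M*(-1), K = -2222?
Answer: 3*I*√3133 ≈ 167.92*I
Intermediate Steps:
b(h, M) = -M
r(W) = 2 - 5*W (r(W) = 2 + (-1*5)*W = 2 - 5*W)
√(r(49) + ((-9925 + K) - 15807)) = √((2 - 5*49) + ((-9925 - 2222) - 15807)) = √((2 - 245) + (-12147 - 15807)) = √(-243 - 27954) = √(-28197) = 3*I*√3133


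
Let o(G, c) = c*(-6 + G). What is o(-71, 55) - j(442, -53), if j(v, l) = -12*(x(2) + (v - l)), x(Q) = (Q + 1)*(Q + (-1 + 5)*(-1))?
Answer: 1633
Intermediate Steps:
x(Q) = (1 + Q)*(-4 + Q) (x(Q) = (1 + Q)*(Q + 4*(-1)) = (1 + Q)*(Q - 4) = (1 + Q)*(-4 + Q))
j(v, l) = 72 - 12*v + 12*l (j(v, l) = -12*((-4 + 2² - 3*2) + (v - l)) = -12*((-4 + 4 - 6) + (v - l)) = -12*(-6 + (v - l)) = -12*(-6 + v - l) = 72 - 12*v + 12*l)
o(-71, 55) - j(442, -53) = 55*(-6 - 71) - (72 - 12*442 + 12*(-53)) = 55*(-77) - (72 - 5304 - 636) = -4235 - 1*(-5868) = -4235 + 5868 = 1633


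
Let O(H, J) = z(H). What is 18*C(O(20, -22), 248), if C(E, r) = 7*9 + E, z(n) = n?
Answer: 1494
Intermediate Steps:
O(H, J) = H
C(E, r) = 63 + E
18*C(O(20, -22), 248) = 18*(63 + 20) = 18*83 = 1494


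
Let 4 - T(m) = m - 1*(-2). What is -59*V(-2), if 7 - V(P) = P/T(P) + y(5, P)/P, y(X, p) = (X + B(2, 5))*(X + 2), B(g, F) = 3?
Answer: -4189/2 ≈ -2094.5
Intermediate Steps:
y(X, p) = (2 + X)*(3 + X) (y(X, p) = (X + 3)*(X + 2) = (3 + X)*(2 + X) = (2 + X)*(3 + X))
T(m) = 2 - m (T(m) = 4 - (m - 1*(-2)) = 4 - (m + 2) = 4 - (2 + m) = 4 + (-2 - m) = 2 - m)
V(P) = 7 - 56/P - P/(2 - P) (V(P) = 7 - (P/(2 - P) + (6 + 5² + 5*5)/P) = 7 - (P/(2 - P) + (6 + 25 + 25)/P) = 7 - (P/(2 - P) + 56/P) = 7 - (56/P + P/(2 - P)) = 7 + (-56/P - P/(2 - P)) = 7 - 56/P - P/(2 - P))
-59*V(-2) = -118*(56 - 35*(-2) + 4*(-2)²)/((-2)*(-2 - 2)) = -118*(-1)*(56 + 70 + 4*4)/(2*(-4)) = -118*(-1)*(-1)*(56 + 70 + 16)/(2*4) = -118*(-1)*(-1)*142/(2*4) = -59*71/2 = -4189/2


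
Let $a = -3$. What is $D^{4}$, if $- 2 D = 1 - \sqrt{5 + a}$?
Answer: $\frac{\left(1 - \sqrt{2}\right)^{4}}{16} \approx 0.0018398$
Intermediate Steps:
$D = - \frac{1}{2} + \frac{\sqrt{2}}{2}$ ($D = - \frac{1 - \sqrt{5 - 3}}{2} = - \frac{1 - \sqrt{2}}{2} = - \frac{1}{2} + \frac{\sqrt{2}}{2} \approx 0.20711$)
$D^{4} = \left(- \frac{1}{2} + \frac{\sqrt{2}}{2}\right)^{4}$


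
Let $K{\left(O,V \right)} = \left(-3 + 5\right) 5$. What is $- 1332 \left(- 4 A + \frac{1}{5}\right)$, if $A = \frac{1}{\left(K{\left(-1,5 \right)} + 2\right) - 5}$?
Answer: $\frac{17316}{35} \approx 494.74$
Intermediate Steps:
$K{\left(O,V \right)} = 10$ ($K{\left(O,V \right)} = 2 \cdot 5 = 10$)
$A = \frac{1}{7}$ ($A = \frac{1}{\left(10 + 2\right) - 5} = \frac{1}{12 - 5} = \frac{1}{7} \approx 0.14286$)
$- 1332 \left(- 4 A + \frac{1}{5}\right) = - 1332 \left(\left(-4\right) \frac{1}{7} + \frac{1}{5}\right) = - 1332 \left(- \frac{4}{7} + \frac{1}{5}\right) = \left(-1332\right) \left(- \frac{13}{35}\right) = \frac{17316}{35}$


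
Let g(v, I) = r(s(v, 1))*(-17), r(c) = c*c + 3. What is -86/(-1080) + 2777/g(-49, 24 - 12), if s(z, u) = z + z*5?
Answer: 20562443/264503340 ≈ 0.077740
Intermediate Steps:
s(z, u) = 6*z (s(z, u) = z + 5*z = 6*z)
r(c) = 3 + c² (r(c) = c² + 3 = 3 + c²)
g(v, I) = -51 - 612*v² (g(v, I) = (3 + (6*v)²)*(-17) = (3 + 36*v²)*(-17) = -51 - 612*v²)
-86/(-1080) + 2777/g(-49, 24 - 12) = -86/(-1080) + 2777/(-51 - 612*(-49)²) = -86*(-1/1080) + 2777/(-51 - 612*2401) = 43/540 + 2777/(-51 - 1469412) = 43/540 + 2777/(-1469463) = 43/540 + 2777*(-1/1469463) = 43/540 - 2777/1469463 = 20562443/264503340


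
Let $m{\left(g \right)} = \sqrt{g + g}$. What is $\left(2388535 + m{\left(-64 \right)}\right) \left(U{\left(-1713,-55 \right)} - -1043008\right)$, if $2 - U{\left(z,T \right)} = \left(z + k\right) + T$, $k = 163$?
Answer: $2495099489025 + 8356920 i \sqrt{2} \approx 2.4951 \cdot 10^{12} + 1.1818 \cdot 10^{7} i$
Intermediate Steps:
$U{\left(z,T \right)} = -161 - T - z$ ($U{\left(z,T \right)} = 2 - \left(\left(z + 163\right) + T\right) = 2 - \left(\left(163 + z\right) + T\right) = 2 - \left(163 + T + z\right) = -161 - T - z$)
$m{\left(g \right)} = \sqrt{2} \sqrt{g}$ ($m{\left(g \right)} = \sqrt{2 g} = \sqrt{2} \sqrt{g}$)
$\left(2388535 + m{\left(-64 \right)}\right) \left(U{\left(-1713,-55 \right)} - -1043008\right) = \left(2388535 + \sqrt{2} \sqrt{-64}\right) \left(\left(-161 - -55 - -1713\right) - -1043008\right) = \left(2388535 + \sqrt{2} \cdot 8 i\right) \left(\left(-161 + 55 + 1713\right) + \left(-1289582 + 2332590\right)\right) = \left(2388535 + 8 i \sqrt{2}\right) \left(1607 + 1043008\right) = \left(2388535 + 8 i \sqrt{2}\right) 1044615 = 2495099489025 + 8356920 i \sqrt{2}$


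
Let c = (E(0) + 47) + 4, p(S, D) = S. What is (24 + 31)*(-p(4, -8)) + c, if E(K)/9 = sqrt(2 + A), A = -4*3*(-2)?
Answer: -169 + 9*sqrt(26) ≈ -123.11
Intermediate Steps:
A = 24 (A = -12*(-2) = 24)
E(K) = 9*sqrt(26) (E(K) = 9*sqrt(2 + 24) = 9*sqrt(26))
c = 51 + 9*sqrt(26) (c = (9*sqrt(26) + 47) + 4 = (47 + 9*sqrt(26)) + 4 = 51 + 9*sqrt(26) ≈ 96.891)
(24 + 31)*(-p(4, -8)) + c = (24 + 31)*(-1*4) + (51 + 9*sqrt(26)) = 55*(-4) + (51 + 9*sqrt(26)) = -220 + (51 + 9*sqrt(26)) = -169 + 9*sqrt(26)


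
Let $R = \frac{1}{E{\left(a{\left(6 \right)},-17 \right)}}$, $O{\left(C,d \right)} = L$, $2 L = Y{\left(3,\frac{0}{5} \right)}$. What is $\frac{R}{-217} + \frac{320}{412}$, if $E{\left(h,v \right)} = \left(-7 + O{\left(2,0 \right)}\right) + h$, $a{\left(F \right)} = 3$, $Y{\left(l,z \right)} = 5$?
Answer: $\frac{52286}{67053} \approx 0.77977$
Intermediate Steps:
$L = \frac{5}{2}$ ($L = \frac{1}{2} \cdot 5 = \frac{5}{2} \approx 2.5$)
$O{\left(C,d \right)} = \frac{5}{2}$
$E{\left(h,v \right)} = - \frac{9}{2} + h$ ($E{\left(h,v \right)} = \left(-7 + \frac{5}{2}\right) + h = - \frac{9}{2} + h$)
$R = - \frac{2}{3}$ ($R = \frac{1}{- \frac{9}{2} + 3} = \frac{1}{- \frac{3}{2}} = - \frac{2}{3} \approx -0.66667$)
$\frac{R}{-217} + \frac{320}{412} = - \frac{2}{3 \left(-217\right)} + \frac{320}{412} = \left(- \frac{2}{3}\right) \left(- \frac{1}{217}\right) + 320 \cdot \frac{1}{412} = \frac{2}{651} + \frac{80}{103} = \frac{52286}{67053}$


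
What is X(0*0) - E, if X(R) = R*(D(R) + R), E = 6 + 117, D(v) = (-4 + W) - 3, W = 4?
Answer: -123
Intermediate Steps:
D(v) = -3 (D(v) = (-4 + 4) - 3 = 0 - 3 = -3)
E = 123
X(R) = R*(-3 + R)
X(0*0) - E = (0*0)*(-3 + 0*0) - 1*123 = 0*(-3 + 0) - 123 = 0*(-3) - 123 = 0 - 123 = -123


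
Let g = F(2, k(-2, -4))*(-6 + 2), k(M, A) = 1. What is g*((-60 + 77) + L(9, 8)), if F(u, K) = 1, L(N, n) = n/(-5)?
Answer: -308/5 ≈ -61.600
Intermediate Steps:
L(N, n) = -n/5 (L(N, n) = n*(-1/5) = -n/5)
g = -4 (g = 1*(-6 + 2) = 1*(-4) = -4)
g*((-60 + 77) + L(9, 8)) = -4*((-60 + 77) - 1/5*8) = -4*(17 - 8/5) = -4*77/5 = -308/5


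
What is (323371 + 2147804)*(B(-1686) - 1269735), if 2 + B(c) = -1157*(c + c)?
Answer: 6503309698725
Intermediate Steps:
B(c) = -2 - 2314*c (B(c) = -2 - 1157*(c + c) = -2 - 2314*c)
(323371 + 2147804)*(B(-1686) - 1269735) = (323371 + 2147804)*((-2 - 2314*(-1686)) - 1269735) = 2471175*((-2 + 3901404) - 1269735) = 2471175*(3901402 - 1269735) = 2471175*2631667 = 6503309698725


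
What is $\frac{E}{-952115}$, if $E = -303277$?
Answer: $\frac{303277}{952115} \approx 0.31853$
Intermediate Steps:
$\frac{E}{-952115} = - \frac{303277}{-952115} = \left(-303277\right) \left(- \frac{1}{952115}\right) = \frac{303277}{952115}$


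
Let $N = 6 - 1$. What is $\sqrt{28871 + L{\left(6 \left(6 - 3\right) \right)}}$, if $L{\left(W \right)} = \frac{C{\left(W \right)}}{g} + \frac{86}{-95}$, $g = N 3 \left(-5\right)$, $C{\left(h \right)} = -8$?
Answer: $\frac{\sqrt{2344982109}}{285} \approx 169.91$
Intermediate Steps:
$N = 5$ ($N = 6 - 1 = 5$)
$g = -75$ ($g = 5 \cdot 3 \left(-5\right) = 15 \left(-5\right) = -75$)
$L{\left(W \right)} = - \frac{1138}{1425}$ ($L{\left(W \right)} = - \frac{8}{-75} + \frac{86}{-95} = \left(-8\right) \left(- \frac{1}{75}\right) + 86 \left(- \frac{1}{95}\right) = \frac{8}{75} - \frac{86}{95} = - \frac{1138}{1425}$)
$\sqrt{28871 + L{\left(6 \left(6 - 3\right) \right)}} = \sqrt{28871 - \frac{1138}{1425}} = \sqrt{\frac{41140037}{1425}} = \frac{\sqrt{2344982109}}{285}$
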